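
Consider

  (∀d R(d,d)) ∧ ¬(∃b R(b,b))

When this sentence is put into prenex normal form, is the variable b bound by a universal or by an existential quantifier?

universal

Push ¬ through the quantifiers and connectives to reach negation normal form:
  (∀d R(d,d)) ∧ (∀b ¬R(b,b))
All bound variables are already distinct, so no renaming is needed.
Extract every quantifier outward, since the variables are now distinct and don't occur free across branches:
  ∀d ∀b (R(d,d) ∧ ¬R(b,b))
The quantifier ∃b sits under an odd number of negations, so it flips to ∀b.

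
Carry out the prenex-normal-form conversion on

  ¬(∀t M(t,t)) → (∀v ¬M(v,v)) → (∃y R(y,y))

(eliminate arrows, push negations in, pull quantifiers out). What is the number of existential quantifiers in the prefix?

Rewrite implications/biconditionals: A → B as ¬A ∨ B.
  ¬¬(∀t M(t,t)) ∨ ¬(∀v ¬M(v,v)) ∨ (∃y R(y,y))
Drive negations inward (¬∀x A ≡ ∃x ¬A, ¬∃x A ≡ ∀x ¬A, De Morgan for ∧/∨):
  (∀t M(t,t)) ∨ (∃v M(v,v)) ∨ (∃y R(y,y))
All bound variables are already distinct, so no renaming is needed.
Finally move all quantifiers to the prefix:
  ∀t ∃v ∃y (M(t,t) ∨ M(v,v) ∨ R(y,y))
The prefix is ∀t ∃v ∃y: 1 universal, 2 existential.

2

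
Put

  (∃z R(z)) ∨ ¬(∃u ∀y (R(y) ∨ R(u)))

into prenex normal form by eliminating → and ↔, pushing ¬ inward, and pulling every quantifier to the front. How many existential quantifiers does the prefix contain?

2

Push ¬ through the quantifiers and connectives to reach negation normal form:
  (∃z R(z)) ∨ (∀u ∃y (¬R(y) ∧ ¬R(u)))
All bound variables are already distinct, so no renaming is needed.
Finally move all quantifiers to the prefix:
  ∃z ∀u ∃y (R(z) ∨ ¬R(y) ∧ ¬R(u))
The prefix is ∃z ∀u ∃y: 1 universal, 2 existential.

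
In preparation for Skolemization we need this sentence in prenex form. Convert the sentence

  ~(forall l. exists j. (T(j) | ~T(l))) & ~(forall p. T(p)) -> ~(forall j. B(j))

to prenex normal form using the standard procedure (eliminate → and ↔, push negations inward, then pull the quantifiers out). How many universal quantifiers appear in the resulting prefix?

2

Eliminate → and ↔ using ¬ and ∨.
  ~(~(forall l. exists j. (T(j) | ~T(l))) & ~(forall p. T(p))) | ~(forall j. B(j))
Drive negations inward (¬∀x A ≡ ∃x ¬A, ¬∃x A ≡ ∀x ¬A, De Morgan for ∧/∨):
  (forall l. exists j. (T(j) | ~T(l))) | (forall p. T(p)) | (exists j. ~B(j))
Rename bound variables to avoid capture: j↦x1.
  (forall l. exists j. (T(j) | ~T(l))) | (forall p. T(p)) | (exists x1. ~B(x1))
Extract every quantifier outward, since the variables are now distinct and don't occur free across branches:
  forall l. exists j. forall p. exists x1. (T(j) | ~T(l) | T(p) | ~B(x1))
The prefix is forall l exists j forall p exists x1: 2 universal, 2 existential.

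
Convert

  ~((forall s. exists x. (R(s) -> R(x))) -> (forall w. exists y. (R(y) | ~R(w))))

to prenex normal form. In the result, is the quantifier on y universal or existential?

First replace A → B with ¬A ∨ B.
  ~(~(forall s. exists x. (~R(s) | R(x))) | (forall w. exists y. (R(y) | ~R(w))))
Push ¬ through the quantifiers and connectives to reach negation normal form:
  (forall s. exists x. (~R(s) | R(x))) & (exists w. forall y. (~R(y) & R(w)))
All bound variables are already distinct, so no renaming is needed.
Extract every quantifier outward, since the variables are now distinct and don't occur free across branches:
  forall s. exists x. exists w. forall y. ((~R(s) | R(x)) & ~R(y) & R(w))
The quantifier exists y sits under an odd number of negations (counting the antecedent side of each →), so it flips to forall y.

universal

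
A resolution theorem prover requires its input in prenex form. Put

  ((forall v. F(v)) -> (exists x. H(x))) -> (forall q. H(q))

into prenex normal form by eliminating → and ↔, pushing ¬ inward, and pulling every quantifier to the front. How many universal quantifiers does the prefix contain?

3

Eliminate → and ↔ using ¬ and ∨.
  ~(~(forall v. F(v)) | (exists x. H(x))) | (forall q. H(q))
Drive negations inward (¬∀x A ≡ ∃x ¬A, ¬∃x A ≡ ∀x ¬A, De Morgan for ∧/∨):
  (forall v. F(v)) & (forall x. ~H(x)) | (forall q. H(q))
All bound variables are already distinct, so no renaming is needed.
Finally move all quantifiers to the prefix:
  forall v. forall x. forall q. (F(v) & ~H(x) | H(q))
The prefix is forall v forall x forall q: 3 universal, 0 existential.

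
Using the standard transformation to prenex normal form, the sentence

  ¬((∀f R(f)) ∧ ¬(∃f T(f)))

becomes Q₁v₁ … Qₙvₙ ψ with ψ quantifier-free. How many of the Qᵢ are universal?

0

Drive negations inward (¬∀x A ≡ ∃x ¬A, ¬∃x A ≡ ∀x ¬A, De Morgan for ∧/∨):
  (∃f ¬R(f)) ∨ (∃f T(f))
Standardize variables apart so no two quantifiers bind the same name: f↦w1.
  (∃f ¬R(f)) ∨ (∃w1 T(w1))
Finally move all quantifiers to the prefix:
  ∃f ∃w1 (¬R(f) ∨ T(w1))
The prefix is ∃f ∃w1: 0 universal, 2 existential.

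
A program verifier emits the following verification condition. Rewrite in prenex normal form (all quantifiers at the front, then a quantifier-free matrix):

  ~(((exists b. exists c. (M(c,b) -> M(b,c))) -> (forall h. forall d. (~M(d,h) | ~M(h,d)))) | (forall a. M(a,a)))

exists b. exists c. exists h. exists d. exists a. ((~M(c,b) | M(b,c)) & M(d,h) & M(h,d) & ~M(a,a))

Rewrite implications/biconditionals: A → B as ¬A ∨ B.
  ~(~(exists b. exists c. (~M(c,b) | M(b,c))) | (forall h. forall d. (~M(d,h) | ~M(h,d))) | (forall a. M(a,a)))
Move each ¬ inward, flipping quantifiers it crosses:
  (exists b. exists c. (~M(c,b) | M(b,c))) & (exists h. exists d. (M(d,h) & M(h,d))) & (exists a. ~M(a,a))
Extract every quantifier outward, since the variables are now distinct and don't occur free across branches:
  exists b. exists c. exists h. exists d. exists a. ((~M(c,b) | M(b,c)) & M(d,h) & M(h,d) & ~M(a,a))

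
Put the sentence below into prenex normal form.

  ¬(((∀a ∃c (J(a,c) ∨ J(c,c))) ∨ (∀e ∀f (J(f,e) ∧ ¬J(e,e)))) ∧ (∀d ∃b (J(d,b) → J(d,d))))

∃a ∀c ∃e ∃f ∃d ∀b (¬J(a,c) ∧ ¬J(c,c) ∧ (¬J(f,e) ∨ J(e,e)) ∨ J(d,b) ∧ ¬J(d,d))

First replace A → B with ¬A ∨ B.
  ¬(((∀a ∃c (J(a,c) ∨ J(c,c))) ∨ (∀e ∀f (J(f,e) ∧ ¬J(e,e)))) ∧ (∀d ∃b (¬J(d,b) ∨ J(d,d))))
Move each ¬ inward, flipping quantifiers it crosses:
  (∃a ∀c (¬J(a,c) ∧ ¬J(c,c))) ∧ (∃e ∃f (¬J(f,e) ∨ J(e,e))) ∨ (∃d ∀b (J(d,b) ∧ ¬J(d,d)))
All bound variables are already distinct, so no renaming is needed.
Extract every quantifier outward, since the variables are now distinct and don't occur free across branches:
  ∃a ∀c ∃e ∃f ∃d ∀b (¬J(a,c) ∧ ¬J(c,c) ∧ (¬J(f,e) ∨ J(e,e)) ∨ J(d,b) ∧ ¬J(d,d))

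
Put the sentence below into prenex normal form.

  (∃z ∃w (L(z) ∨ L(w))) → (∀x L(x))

∀z ∀w ∀x (¬L(z) ∧ ¬L(w) ∨ L(x))

First replace A → B with ¬A ∨ B.
  ¬(∃z ∃w (L(z) ∨ L(w))) ∨ (∀x L(x))
Push ¬ through the quantifiers and connectives to reach negation normal form:
  (∀z ∀w (¬L(z) ∧ ¬L(w))) ∨ (∀x L(x))
All bound variables are already distinct, so no renaming is needed.
Pull the quantifiers to the front (each side's bound variable is not free in the other side):
  ∀z ∀w ∀x (¬L(z) ∧ ¬L(w) ∨ L(x))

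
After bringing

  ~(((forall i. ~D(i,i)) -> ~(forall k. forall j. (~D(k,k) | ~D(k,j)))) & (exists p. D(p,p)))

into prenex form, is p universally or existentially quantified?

universal

Eliminate → and ↔ using ¬ and ∨.
  ~((~(forall i. ~D(i,i)) | ~(forall k. forall j. (~D(k,k) | ~D(k,j)))) & (exists p. D(p,p)))
Push ¬ through the quantifiers and connectives to reach negation normal form:
  (forall i. ~D(i,i)) & (forall k. forall j. (~D(k,k) | ~D(k,j))) | (forall p. ~D(p,p))
All bound variables are already distinct, so no renaming is needed.
Pull the quantifiers to the front (each side's bound variable is not free in the other side):
  forall i. forall k. forall j. forall p. (~D(i,i) & (~D(k,k) | ~D(k,j)) | ~D(p,p))
The quantifier exists p sits under an odd number of negations (counting the antecedent side of each →), so it flips to forall p.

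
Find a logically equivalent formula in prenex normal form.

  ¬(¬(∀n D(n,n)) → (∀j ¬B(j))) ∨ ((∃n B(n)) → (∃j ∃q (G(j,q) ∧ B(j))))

Eliminate → and ↔ using ¬ and ∨.
  ¬(¬¬(∀n D(n,n)) ∨ (∀j ¬B(j))) ∨ ¬(∃n B(n)) ∨ (∃j ∃q (G(j,q) ∧ B(j)))
Drive negations inward (¬∀x A ≡ ∃x ¬A, ¬∃x A ≡ ∀x ¬A, De Morgan for ∧/∨):
  (∃n ¬D(n,n)) ∧ (∃j B(j)) ∨ (∀n ¬B(n)) ∨ (∃j ∃q (G(j,q) ∧ B(j)))
Rename bound variables to avoid capture: n↦z1, j↦r.
  (∃n ¬D(n,n)) ∧ (∃j B(j)) ∨ (∀z1 ¬B(z1)) ∨ (∃r ∃q (G(r,q) ∧ B(r)))
Finally move all quantifiers to the prefix:
  ∃n ∃j ∀z1 ∃r ∃q (¬D(n,n) ∧ B(j) ∨ ¬B(z1) ∨ G(r,q) ∧ B(r))

∃n ∃j ∀z1 ∃r ∃q (¬D(n,n) ∧ B(j) ∨ ¬B(z1) ∨ G(r,q) ∧ B(r))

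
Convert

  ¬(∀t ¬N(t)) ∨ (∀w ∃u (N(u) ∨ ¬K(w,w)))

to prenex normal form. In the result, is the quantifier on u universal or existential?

existential

Push ¬ through the quantifiers and connectives to reach negation normal form:
  (∃t N(t)) ∨ (∀w ∃u (N(u) ∨ ¬K(w,w)))
Pull the quantifiers to the front (each side's bound variable is not free in the other side):
  ∃t ∀w ∃u (N(t) ∨ N(u) ∨ ¬K(w,w))
The quantifier ∃u sits under an even number of negations, so it remains existential.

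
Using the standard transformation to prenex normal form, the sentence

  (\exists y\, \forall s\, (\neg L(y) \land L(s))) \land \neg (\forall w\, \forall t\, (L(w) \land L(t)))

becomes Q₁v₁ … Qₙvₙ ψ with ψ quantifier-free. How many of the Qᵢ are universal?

1

Push ¬ through the quantifiers and connectives to reach negation normal form:
  (\exists y\, \forall s\, (\neg L(y) \land L(s))) \land (\exists w\, \exists t\, (\neg L(w) \lor \neg L(t)))
All bound variables are already distinct, so no renaming is needed.
Extract every quantifier outward, since the variables are now distinct and don't occur free across branches:
  \exists y\, \forall s\, \exists w\, \exists t\, (\neg L(y) \land L(s) \land (\neg L(w) \lor \neg L(t)))
The prefix is \exists y \forall s \exists w \exists t: 1 universal, 3 existential.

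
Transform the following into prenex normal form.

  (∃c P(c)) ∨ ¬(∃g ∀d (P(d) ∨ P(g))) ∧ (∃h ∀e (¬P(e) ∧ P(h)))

Move each ¬ inward, flipping quantifiers it crosses:
  (∃c P(c)) ∨ (∀g ∃d (¬P(d) ∧ ¬P(g))) ∧ (∃h ∀e (¬P(e) ∧ P(h)))
All bound variables are already distinct, so no renaming is needed.
Finally move all quantifiers to the prefix:
  ∃c ∀g ∃d ∃h ∀e (P(c) ∨ ¬P(d) ∧ ¬P(g) ∧ ¬P(e) ∧ P(h))

∃c ∀g ∃d ∃h ∀e (P(c) ∨ ¬P(d) ∧ ¬P(g) ∧ ¬P(e) ∧ P(h))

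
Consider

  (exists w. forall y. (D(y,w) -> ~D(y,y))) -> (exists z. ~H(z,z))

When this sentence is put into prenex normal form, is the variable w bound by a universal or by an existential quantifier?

universal

Eliminate → and ↔ using ¬ and ∨.
  ~(exists w. forall y. (~D(y,w) | ~D(y,y))) | (exists z. ~H(z,z))
Drive negations inward (¬∀x A ≡ ∃x ¬A, ¬∃x A ≡ ∀x ¬A, De Morgan for ∧/∨):
  (forall w. exists y. (D(y,w) & D(y,y))) | (exists z. ~H(z,z))
All bound variables are already distinct, so no renaming is needed.
Extract every quantifier outward, since the variables are now distinct and don't occur free across branches:
  forall w. exists y. exists z. (D(y,w) & D(y,y) | ~H(z,z))
The quantifier exists w sits under an odd number of negations (counting the antecedent side of each →), so it flips to forall w.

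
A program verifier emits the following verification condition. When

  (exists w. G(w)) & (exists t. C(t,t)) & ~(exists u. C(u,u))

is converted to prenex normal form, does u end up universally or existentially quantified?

universal

Drive negations inward (¬∀x A ≡ ∃x ¬A, ¬∃x A ≡ ∀x ¬A, De Morgan for ∧/∨):
  (exists w. G(w)) & (exists t. C(t,t)) & (forall u. ~C(u,u))
Pull the quantifiers to the front (each side's bound variable is not free in the other side):
  exists w. exists t. forall u. (G(w) & C(t,t) & ~C(u,u))
The quantifier exists u sits under an odd number of negations, so it flips to forall u.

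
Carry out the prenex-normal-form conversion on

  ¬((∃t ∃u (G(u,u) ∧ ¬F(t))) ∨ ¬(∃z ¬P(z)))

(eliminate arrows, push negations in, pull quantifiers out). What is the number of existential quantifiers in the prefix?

Push ¬ through the quantifiers and connectives to reach negation normal form:
  (∀t ∀u (¬G(u,u) ∨ F(t))) ∧ (∃z ¬P(z))
All bound variables are already distinct, so no renaming is needed.
Pull the quantifiers to the front (each side's bound variable is not free in the other side):
  ∀t ∀u ∃z ((¬G(u,u) ∨ F(t)) ∧ ¬P(z))
The prefix is ∀t ∀u ∃z: 2 universal, 1 existential.

1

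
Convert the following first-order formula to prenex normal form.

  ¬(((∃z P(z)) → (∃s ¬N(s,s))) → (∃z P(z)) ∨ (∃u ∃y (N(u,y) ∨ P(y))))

∀z ∃s ∀w ∀u ∀y ((¬P(z) ∨ ¬N(s,s)) ∧ ¬P(w) ∧ ¬N(u,y) ∧ ¬P(y))

First replace A → B with ¬A ∨ B.
  ¬(¬(¬(∃z P(z)) ∨ (∃s ¬N(s,s))) ∨ (∃z P(z)) ∨ (∃u ∃y (N(u,y) ∨ P(y))))
Drive negations inward (¬∀x A ≡ ∃x ¬A, ¬∃x A ≡ ∀x ¬A, De Morgan for ∧/∨):
  ((∀z ¬P(z)) ∨ (∃s ¬N(s,s))) ∧ (∀z ¬P(z)) ∧ (∀u ∀y (¬N(u,y) ∧ ¬P(y)))
Standardize variables apart so no two quantifiers bind the same name: z↦w.
  ((∀z ¬P(z)) ∨ (∃s ¬N(s,s))) ∧ (∀w ¬P(w)) ∧ (∀u ∀y (¬N(u,y) ∧ ¬P(y)))
Pull the quantifiers to the front (each side's bound variable is not free in the other side):
  ∀z ∃s ∀w ∀u ∀y ((¬P(z) ∨ ¬N(s,s)) ∧ ¬P(w) ∧ ¬N(u,y) ∧ ¬P(y))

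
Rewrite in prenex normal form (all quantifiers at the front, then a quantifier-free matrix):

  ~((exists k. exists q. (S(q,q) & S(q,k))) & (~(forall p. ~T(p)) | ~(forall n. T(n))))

Drive negations inward (¬∀x A ≡ ∃x ¬A, ¬∃x A ≡ ∀x ¬A, De Morgan for ∧/∨):
  (forall k. forall q. (~S(q,q) | ~S(q,k))) | (forall p. ~T(p)) & (forall n. T(n))
All bound variables are already distinct, so no renaming is needed.
Pull the quantifiers to the front (each side's bound variable is not free in the other side):
  forall k. forall q. forall p. forall n. (~S(q,q) | ~S(q,k) | ~T(p) & T(n))

forall k. forall q. forall p. forall n. (~S(q,q) | ~S(q,k) | ~T(p) & T(n))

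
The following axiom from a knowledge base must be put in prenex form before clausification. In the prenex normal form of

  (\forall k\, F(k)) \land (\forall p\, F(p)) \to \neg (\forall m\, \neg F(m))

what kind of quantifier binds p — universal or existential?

Rewrite implications/biconditionals: A → B as ¬A ∨ B.
  \neg ((\forall k\, F(k)) \land (\forall p\, F(p))) \lor \neg (\forall m\, \neg F(m))
Drive negations inward (¬∀x A ≡ ∃x ¬A, ¬∃x A ≡ ∀x ¬A, De Morgan for ∧/∨):
  (\exists k\, \neg F(k)) \lor (\exists p\, \neg F(p)) \lor (\exists m\, F(m))
All bound variables are already distinct, so no renaming is needed.
Pull the quantifiers to the front (each side's bound variable is not free in the other side):
  \exists k\, \exists p\, \exists m\, (\neg F(k) \lor \neg F(p) \lor F(m))
The quantifier \forall p sits under an odd number of negations (counting the antecedent side of each →), so it flips to \exists p.

existential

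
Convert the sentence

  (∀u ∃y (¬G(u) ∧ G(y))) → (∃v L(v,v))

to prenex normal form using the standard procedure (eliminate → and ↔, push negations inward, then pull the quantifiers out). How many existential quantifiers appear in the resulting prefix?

First replace A → B with ¬A ∨ B.
  ¬(∀u ∃y (¬G(u) ∧ G(y))) ∨ (∃v L(v,v))
Drive negations inward (¬∀x A ≡ ∃x ¬A, ¬∃x A ≡ ∀x ¬A, De Morgan for ∧/∨):
  (∃u ∀y (G(u) ∨ ¬G(y))) ∨ (∃v L(v,v))
All bound variables are already distinct, so no renaming is needed.
Finally move all quantifiers to the prefix:
  ∃u ∀y ∃v (G(u) ∨ ¬G(y) ∨ L(v,v))
The prefix is ∃u ∀y ∃v: 1 universal, 2 existential.

2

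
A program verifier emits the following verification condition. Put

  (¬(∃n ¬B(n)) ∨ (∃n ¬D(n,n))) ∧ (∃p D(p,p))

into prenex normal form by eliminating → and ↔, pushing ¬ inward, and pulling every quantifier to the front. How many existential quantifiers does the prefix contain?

Move each ¬ inward, flipping quantifiers it crosses:
  ((∀n B(n)) ∨ (∃n ¬D(n,n))) ∧ (∃p D(p,p))
Give each quantifier a distinct variable: n↦y.
  ((∀n B(n)) ∨ (∃y ¬D(y,y))) ∧ (∃p D(p,p))
Finally move all quantifiers to the prefix:
  ∀n ∃y ∃p ((B(n) ∨ ¬D(y,y)) ∧ D(p,p))
The prefix is ∀n ∃y ∃p: 1 universal, 2 existential.

2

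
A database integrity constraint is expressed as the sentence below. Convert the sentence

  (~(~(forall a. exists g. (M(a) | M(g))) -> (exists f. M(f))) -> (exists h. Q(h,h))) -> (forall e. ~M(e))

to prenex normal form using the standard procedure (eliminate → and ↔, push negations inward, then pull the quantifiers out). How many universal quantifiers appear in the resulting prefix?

Rewrite implications/biconditionals: A → B as ¬A ∨ B.
  ~(~~(~~(forall a. exists g. (M(a) | M(g))) | (exists f. M(f))) | (exists h. Q(h,h))) | (forall e. ~M(e))
Drive negations inward (¬∀x A ≡ ∃x ¬A, ¬∃x A ≡ ∀x ¬A, De Morgan for ∧/∨):
  (exists a. forall g. (~M(a) & ~M(g))) & (forall f. ~M(f)) & (forall h. ~Q(h,h)) | (forall e. ~M(e))
Extract every quantifier outward, since the variables are now distinct and don't occur free across branches:
  exists a. forall g. forall f. forall h. forall e. (~M(a) & ~M(g) & ~M(f) & ~Q(h,h) | ~M(e))
The prefix is exists a forall g forall f forall h forall e: 4 universal, 1 existential.

4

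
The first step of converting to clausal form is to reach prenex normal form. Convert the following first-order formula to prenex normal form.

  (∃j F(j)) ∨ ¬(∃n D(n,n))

∃j ∀n (F(j) ∨ ¬D(n,n))

Move each ¬ inward, flipping quantifiers it crosses:
  (∃j F(j)) ∨ (∀n ¬D(n,n))
Pull the quantifiers to the front (each side's bound variable is not free in the other side):
  ∃j ∀n (F(j) ∨ ¬D(n,n))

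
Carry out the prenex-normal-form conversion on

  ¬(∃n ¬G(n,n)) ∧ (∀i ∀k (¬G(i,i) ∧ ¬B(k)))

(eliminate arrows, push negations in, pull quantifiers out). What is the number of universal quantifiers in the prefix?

Push ¬ through the quantifiers and connectives to reach negation normal form:
  (∀n G(n,n)) ∧ (∀i ∀k (¬G(i,i) ∧ ¬B(k)))
All bound variables are already distinct, so no renaming is needed.
Pull the quantifiers to the front (each side's bound variable is not free in the other side):
  ∀n ∀i ∀k (G(n,n) ∧ ¬G(i,i) ∧ ¬B(k))
The prefix is ∀n ∀i ∀k: 3 universal, 0 existential.

3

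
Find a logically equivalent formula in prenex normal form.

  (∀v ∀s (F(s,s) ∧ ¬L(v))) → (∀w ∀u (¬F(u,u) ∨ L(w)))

∃v ∃s ∀w ∀u (¬F(s,s) ∨ L(v) ∨ ¬F(u,u) ∨ L(w))

First replace A → B with ¬A ∨ B.
  ¬(∀v ∀s (F(s,s) ∧ ¬L(v))) ∨ (∀w ∀u (¬F(u,u) ∨ L(w)))
Drive negations inward (¬∀x A ≡ ∃x ¬A, ¬∃x A ≡ ∀x ¬A, De Morgan for ∧/∨):
  (∃v ∃s (¬F(s,s) ∨ L(v))) ∨ (∀w ∀u (¬F(u,u) ∨ L(w)))
Pull the quantifiers to the front (each side's bound variable is not free in the other side):
  ∃v ∃s ∀w ∀u (¬F(s,s) ∨ L(v) ∨ ¬F(u,u) ∨ L(w))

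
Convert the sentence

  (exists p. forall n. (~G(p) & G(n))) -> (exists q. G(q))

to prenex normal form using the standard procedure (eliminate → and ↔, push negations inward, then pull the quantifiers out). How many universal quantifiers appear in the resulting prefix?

Eliminate → and ↔ using ¬ and ∨.
  ~(exists p. forall n. (~G(p) & G(n))) | (exists q. G(q))
Push ¬ through the quantifiers and connectives to reach negation normal form:
  (forall p. exists n. (G(p) | ~G(n))) | (exists q. G(q))
All bound variables are already distinct, so no renaming is needed.
Finally move all quantifiers to the prefix:
  forall p. exists n. exists q. (G(p) | ~G(n) | G(q))
The prefix is forall p exists n exists q: 1 universal, 2 existential.

1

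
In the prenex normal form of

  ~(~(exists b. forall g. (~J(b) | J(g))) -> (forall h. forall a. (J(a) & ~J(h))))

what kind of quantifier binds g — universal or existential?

existential

First replace A → B with ¬A ∨ B.
  ~(~~(exists b. forall g. (~J(b) | J(g))) | (forall h. forall a. (J(a) & ~J(h))))
Move each ¬ inward, flipping quantifiers it crosses:
  (forall b. exists g. (J(b) & ~J(g))) & (exists h. exists a. (~J(a) | J(h)))
Extract every quantifier outward, since the variables are now distinct and don't occur free across branches:
  forall b. exists g. exists h. exists a. (J(b) & ~J(g) & (~J(a) | J(h)))
The quantifier forall g sits under an odd number of negations (counting the antecedent side of each →), so it flips to exists g.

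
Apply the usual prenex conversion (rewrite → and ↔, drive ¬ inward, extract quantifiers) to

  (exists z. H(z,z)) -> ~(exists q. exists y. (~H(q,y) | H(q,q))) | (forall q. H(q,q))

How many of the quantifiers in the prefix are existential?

0

Eliminate → and ↔ using ¬ and ∨.
  ~(exists z. H(z,z)) | ~(exists q. exists y. (~H(q,y) | H(q,q))) | (forall q. H(q,q))
Push ¬ through the quantifiers and connectives to reach negation normal form:
  (forall z. ~H(z,z)) | (forall q. forall y. (H(q,y) & ~H(q,q))) | (forall q. H(q,q))
Give each quantifier a distinct variable: q↦w1.
  (forall z. ~H(z,z)) | (forall q. forall y. (H(q,y) & ~H(q,q))) | (forall w1. H(w1,w1))
Finally move all quantifiers to the prefix:
  forall z. forall q. forall y. forall w1. (~H(z,z) | H(q,y) & ~H(q,q) | H(w1,w1))
The prefix is forall z forall q forall y forall w1: 4 universal, 0 existential.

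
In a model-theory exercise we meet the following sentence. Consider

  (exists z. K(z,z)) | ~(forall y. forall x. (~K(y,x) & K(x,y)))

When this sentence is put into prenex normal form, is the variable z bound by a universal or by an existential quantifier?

existential

Push ¬ through the quantifiers and connectives to reach negation normal form:
  (exists z. K(z,z)) | (exists y. exists x. (K(y,x) | ~K(x,y)))
All bound variables are already distinct, so no renaming is needed.
Extract every quantifier outward, since the variables are now distinct and don't occur free across branches:
  exists z. exists y. exists x. (K(z,z) | K(y,x) | ~K(x,y))
The quantifier exists z sits under an even number of negations, so it remains existential.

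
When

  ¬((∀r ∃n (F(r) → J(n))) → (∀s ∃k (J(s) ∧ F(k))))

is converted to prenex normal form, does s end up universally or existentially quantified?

First replace A → B with ¬A ∨ B.
  ¬(¬(∀r ∃n (¬F(r) ∨ J(n))) ∨ (∀s ∃k (J(s) ∧ F(k))))
Push ¬ through the quantifiers and connectives to reach negation normal form:
  (∀r ∃n (¬F(r) ∨ J(n))) ∧ (∃s ∀k (¬J(s) ∨ ¬F(k)))
All bound variables are already distinct, so no renaming is needed.
Pull the quantifiers to the front (each side's bound variable is not free in the other side):
  ∀r ∃n ∃s ∀k ((¬F(r) ∨ J(n)) ∧ (¬J(s) ∨ ¬F(k)))
The quantifier ∀s sits under an odd number of negations (counting the antecedent side of each →), so it flips to ∃s.

existential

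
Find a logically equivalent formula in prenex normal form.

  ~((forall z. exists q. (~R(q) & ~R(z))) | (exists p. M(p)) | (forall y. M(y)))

exists z. forall q. forall p. exists y. ((R(q) | R(z)) & ~M(p) & ~M(y))

Push ¬ through the quantifiers and connectives to reach negation normal form:
  (exists z. forall q. (R(q) | R(z))) & (forall p. ~M(p)) & (exists y. ~M(y))
Pull the quantifiers to the front (each side's bound variable is not free in the other side):
  exists z. forall q. forall p. exists y. ((R(q) | R(z)) & ~M(p) & ~M(y))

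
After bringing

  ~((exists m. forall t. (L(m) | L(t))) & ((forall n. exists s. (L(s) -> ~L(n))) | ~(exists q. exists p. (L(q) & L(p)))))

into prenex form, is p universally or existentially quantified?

Eliminate → and ↔ using ¬ and ∨.
  ~((exists m. forall t. (L(m) | L(t))) & ((forall n. exists s. (~L(s) | ~L(n))) | ~(exists q. exists p. (L(q) & L(p)))))
Push ¬ through the quantifiers and connectives to reach negation normal form:
  (forall m. exists t. (~L(m) & ~L(t))) | (exists n. forall s. (L(s) & L(n))) & (exists q. exists p. (L(q) & L(p)))
All bound variables are already distinct, so no renaming is needed.
Finally move all quantifiers to the prefix:
  forall m. exists t. exists n. forall s. exists q. exists p. (~L(m) & ~L(t) | L(s) & L(n) & L(q) & L(p))
The quantifier exists p sits under an even number of negations (counting the antecedent side of each →), so it remains existential.

existential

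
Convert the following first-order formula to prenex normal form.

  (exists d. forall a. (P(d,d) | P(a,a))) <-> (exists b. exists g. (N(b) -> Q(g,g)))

forall d. exists a. exists b. exists g. forall t. forall z1. exists v1. forall w. ((~P(d,d) & ~P(a,a) | ~N(b) | Q(g,g)) & (N(t) & ~Q(z1,z1) | P(v1,v1) | P(w,w)))

Eliminate → and ↔ using ¬ and ∨; A ↔ B as (¬A ∨ B) ∧ (¬B ∨ A).
  (~(exists d. forall a. (P(d,d) | P(a,a))) | (exists b. exists g. (~N(b) | Q(g,g)))) & (~(exists b. exists g. (~N(b) | Q(g,g))) | (exists d. forall a. (P(d,d) | P(a,a))))
Drive negations inward (¬∀x A ≡ ∃x ¬A, ¬∃x A ≡ ∀x ¬A, De Morgan for ∧/∨):
  ((forall d. exists a. (~P(d,d) & ~P(a,a))) | (exists b. exists g. (~N(b) | Q(g,g)))) & ((forall b. forall g. (N(b) & ~Q(g,g))) | (exists d. forall a. (P(d,d) | P(a,a))))
Give each quantifier a distinct variable: b↦t, g↦z1, d↦v1, a↦w.
  ((forall d. exists a. (~P(d,d) & ~P(a,a))) | (exists b. exists g. (~N(b) | Q(g,g)))) & ((forall t. forall z1. (N(t) & ~Q(z1,z1))) | (exists v1. forall w. (P(v1,v1) | P(w,w))))
Pull the quantifiers to the front (each side's bound variable is not free in the other side):
  forall d. exists a. exists b. exists g. forall t. forall z1. exists v1. forall w. ((~P(d,d) & ~P(a,a) | ~N(b) | Q(g,g)) & (N(t) & ~Q(z1,z1) | P(v1,v1) | P(w,w)))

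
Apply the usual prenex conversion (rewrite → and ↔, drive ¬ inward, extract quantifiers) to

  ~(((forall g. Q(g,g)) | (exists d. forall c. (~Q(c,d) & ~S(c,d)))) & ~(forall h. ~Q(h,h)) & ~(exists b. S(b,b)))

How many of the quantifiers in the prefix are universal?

2

Move each ¬ inward, flipping quantifiers it crosses:
  (exists g. ~Q(g,g)) & (forall d. exists c. (Q(c,d) | S(c,d))) | (forall h. ~Q(h,h)) | (exists b. S(b,b))
All bound variables are already distinct, so no renaming is needed.
Pull the quantifiers to the front (each side's bound variable is not free in the other side):
  exists g. forall d. exists c. forall h. exists b. (~Q(g,g) & (Q(c,d) | S(c,d)) | ~Q(h,h) | S(b,b))
The prefix is exists g forall d exists c forall h exists b: 2 universal, 3 existential.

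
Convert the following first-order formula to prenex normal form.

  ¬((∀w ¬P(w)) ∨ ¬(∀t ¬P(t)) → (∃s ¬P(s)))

First replace A → B with ¬A ∨ B.
  ¬(¬((∀w ¬P(w)) ∨ ¬(∀t ¬P(t))) ∨ (∃s ¬P(s)))
Move each ¬ inward, flipping quantifiers it crosses:
  ((∀w ¬P(w)) ∨ (∃t P(t))) ∧ (∀s P(s))
All bound variables are already distinct, so no renaming is needed.
Pull the quantifiers to the front (each side's bound variable is not free in the other side):
  ∀w ∃t ∀s ((¬P(w) ∨ P(t)) ∧ P(s))

∀w ∃t ∀s ((¬P(w) ∨ P(t)) ∧ P(s))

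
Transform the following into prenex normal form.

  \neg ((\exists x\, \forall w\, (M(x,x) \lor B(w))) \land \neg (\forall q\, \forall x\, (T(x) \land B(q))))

Drive negations inward (¬∀x A ≡ ∃x ¬A, ¬∃x A ≡ ∀x ¬A, De Morgan for ∧/∨):
  (\forall x\, \exists w\, (\neg M(x,x) \land \neg B(w))) \lor (\forall q\, \forall x\, (T(x) \land B(q)))
Rename bound variables to avoid capture: x↦c.
  (\forall x\, \exists w\, (\neg M(x,x) \land \neg B(w))) \lor (\forall q\, \forall c\, (T(c) \land B(q)))
Extract every quantifier outward, since the variables are now distinct and don't occur free across branches:
  \forall x\, \exists w\, \forall q\, \forall c\, (\neg M(x,x) \land \neg B(w) \lor T(c) \land B(q))

\forall x\, \exists w\, \forall q\, \forall c\, (\neg M(x,x) \land \neg B(w) \lor T(c) \land B(q))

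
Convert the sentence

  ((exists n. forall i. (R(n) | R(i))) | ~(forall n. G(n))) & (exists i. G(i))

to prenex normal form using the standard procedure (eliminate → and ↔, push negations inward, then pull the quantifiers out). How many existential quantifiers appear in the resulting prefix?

3

Move each ¬ inward, flipping quantifiers it crosses:
  ((exists n. forall i. (R(n) | R(i))) | (exists n. ~G(n))) & (exists i. G(i))
Standardize variables apart so no two quantifiers bind the same name: n↦w1, i↦p.
  ((exists n. forall i. (R(n) | R(i))) | (exists w1. ~G(w1))) & (exists p. G(p))
Finally move all quantifiers to the prefix:
  exists n. forall i. exists w1. exists p. ((R(n) | R(i) | ~G(w1)) & G(p))
The prefix is exists n forall i exists w1 exists p: 1 universal, 3 existential.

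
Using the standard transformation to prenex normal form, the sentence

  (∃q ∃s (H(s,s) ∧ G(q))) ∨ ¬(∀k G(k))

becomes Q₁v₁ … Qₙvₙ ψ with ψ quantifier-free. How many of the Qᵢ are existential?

3

Drive negations inward (¬∀x A ≡ ∃x ¬A, ¬∃x A ≡ ∀x ¬A, De Morgan for ∧/∨):
  (∃q ∃s (H(s,s) ∧ G(q))) ∨ (∃k ¬G(k))
All bound variables are already distinct, so no renaming is needed.
Pull the quantifiers to the front (each side's bound variable is not free in the other side):
  ∃q ∃s ∃k (H(s,s) ∧ G(q) ∨ ¬G(k))
The prefix is ∃q ∃s ∃k: 0 universal, 3 existential.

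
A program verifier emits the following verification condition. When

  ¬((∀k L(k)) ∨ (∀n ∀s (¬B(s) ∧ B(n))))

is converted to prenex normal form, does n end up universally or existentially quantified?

existential

Drive negations inward (¬∀x A ≡ ∃x ¬A, ¬∃x A ≡ ∀x ¬A, De Morgan for ∧/∨):
  (∃k ¬L(k)) ∧ (∃n ∃s (B(s) ∨ ¬B(n)))
All bound variables are already distinct, so no renaming is needed.
Extract every quantifier outward, since the variables are now distinct and don't occur free across branches:
  ∃k ∃n ∃s (¬L(k) ∧ (B(s) ∨ ¬B(n)))
The quantifier ∀n sits under an odd number of negations, so it flips to ∃n.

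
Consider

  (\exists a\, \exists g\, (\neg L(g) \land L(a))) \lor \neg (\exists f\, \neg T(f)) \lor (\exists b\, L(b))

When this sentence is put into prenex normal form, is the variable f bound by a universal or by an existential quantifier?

Push ¬ through the quantifiers and connectives to reach negation normal form:
  (\exists a\, \exists g\, (\neg L(g) \land L(a))) \lor (\forall f\, T(f)) \lor (\exists b\, L(b))
Finally move all quantifiers to the prefix:
  \exists a\, \exists g\, \forall f\, \exists b\, (\neg L(g) \land L(a) \lor T(f) \lor L(b))
The quantifier \exists f sits under an odd number of negations, so it flips to \forall f.

universal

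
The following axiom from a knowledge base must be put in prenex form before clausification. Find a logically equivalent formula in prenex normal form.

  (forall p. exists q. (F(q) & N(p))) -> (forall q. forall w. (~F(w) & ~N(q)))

exists p. forall q. forall t. forall w. (~F(q) | ~N(p) | ~F(w) & ~N(t))

Eliminate → and ↔ using ¬ and ∨.
  ~(forall p. exists q. (F(q) & N(p))) | (forall q. forall w. (~F(w) & ~N(q)))
Drive negations inward (¬∀x A ≡ ∃x ¬A, ¬∃x A ≡ ∀x ¬A, De Morgan for ∧/∨):
  (exists p. forall q. (~F(q) | ~N(p))) | (forall q. forall w. (~F(w) & ~N(q)))
Give each quantifier a distinct variable: q↦t.
  (exists p. forall q. (~F(q) | ~N(p))) | (forall t. forall w. (~F(w) & ~N(t)))
Pull the quantifiers to the front (each side's bound variable is not free in the other side):
  exists p. forall q. forall t. forall w. (~F(q) | ~N(p) | ~F(w) & ~N(t))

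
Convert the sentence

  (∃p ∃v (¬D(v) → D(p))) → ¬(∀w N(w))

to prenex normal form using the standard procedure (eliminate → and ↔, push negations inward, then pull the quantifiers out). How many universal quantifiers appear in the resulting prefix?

2

Rewrite implications/biconditionals: A → B as ¬A ∨ B.
  ¬(∃p ∃v (¬¬D(v) ∨ D(p))) ∨ ¬(∀w N(w))
Drive negations inward (¬∀x A ≡ ∃x ¬A, ¬∃x A ≡ ∀x ¬A, De Morgan for ∧/∨):
  (∀p ∀v (¬D(v) ∧ ¬D(p))) ∨ (∃w ¬N(w))
Extract every quantifier outward, since the variables are now distinct and don't occur free across branches:
  ∀p ∀v ∃w (¬D(v) ∧ ¬D(p) ∨ ¬N(w))
The prefix is ∀p ∀v ∃w: 2 universal, 1 existential.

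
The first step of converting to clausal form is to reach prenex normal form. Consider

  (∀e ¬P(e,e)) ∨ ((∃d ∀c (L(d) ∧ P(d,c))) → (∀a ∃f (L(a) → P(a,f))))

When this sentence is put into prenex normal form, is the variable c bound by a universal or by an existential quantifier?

First replace A → B with ¬A ∨ B.
  (∀e ¬P(e,e)) ∨ ¬(∃d ∀c (L(d) ∧ P(d,c))) ∨ (∀a ∃f (¬L(a) ∨ P(a,f)))
Move each ¬ inward, flipping quantifiers it crosses:
  (∀e ¬P(e,e)) ∨ (∀d ∃c (¬L(d) ∨ ¬P(d,c))) ∨ (∀a ∃f (¬L(a) ∨ P(a,f)))
All bound variables are already distinct, so no renaming is needed.
Finally move all quantifiers to the prefix:
  ∀e ∀d ∃c ∀a ∃f (¬P(e,e) ∨ ¬L(d) ∨ ¬P(d,c) ∨ ¬L(a) ∨ P(a,f))
The quantifier ∀c sits under an odd number of negations (counting the antecedent side of each →), so it flips to ∃c.

existential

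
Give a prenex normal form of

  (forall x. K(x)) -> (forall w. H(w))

Eliminate → and ↔ using ¬ and ∨.
  ~(forall x. K(x)) | (forall w. H(w))
Push ¬ through the quantifiers and connectives to reach negation normal form:
  (exists x. ~K(x)) | (forall w. H(w))
All bound variables are already distinct, so no renaming is needed.
Extract every quantifier outward, since the variables are now distinct and don't occur free across branches:
  exists x. forall w. (~K(x) | H(w))

exists x. forall w. (~K(x) | H(w))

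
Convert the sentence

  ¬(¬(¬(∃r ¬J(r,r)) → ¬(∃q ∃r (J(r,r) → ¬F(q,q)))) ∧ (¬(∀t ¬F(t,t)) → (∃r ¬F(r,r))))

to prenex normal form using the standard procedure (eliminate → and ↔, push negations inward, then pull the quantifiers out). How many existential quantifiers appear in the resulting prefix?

First replace A → B with ¬A ∨ B.
  ¬(¬(¬¬(∃r ¬J(r,r)) ∨ ¬(∃q ∃r (¬J(r,r) ∨ ¬F(q,q)))) ∧ (¬¬(∀t ¬F(t,t)) ∨ (∃r ¬F(r,r))))
Drive negations inward (¬∀x A ≡ ∃x ¬A, ¬∃x A ≡ ∀x ¬A, De Morgan for ∧/∨):
  (∃r ¬J(r,r)) ∨ (∀q ∀r (J(r,r) ∧ F(q,q))) ∨ (∃t F(t,t)) ∧ (∀r F(r,r))
Give each quantifier a distinct variable: r↦s, r↦v1.
  (∃r ¬J(r,r)) ∨ (∀q ∀s (J(s,s) ∧ F(q,q))) ∨ (∃t F(t,t)) ∧ (∀v1 F(v1,v1))
Pull the quantifiers to the front (each side's bound variable is not free in the other side):
  ∃r ∀q ∀s ∃t ∀v1 (¬J(r,r) ∨ J(s,s) ∧ F(q,q) ∨ F(t,t) ∧ F(v1,v1))
The prefix is ∃r ∀q ∀s ∃t ∀v1: 3 universal, 2 existential.

2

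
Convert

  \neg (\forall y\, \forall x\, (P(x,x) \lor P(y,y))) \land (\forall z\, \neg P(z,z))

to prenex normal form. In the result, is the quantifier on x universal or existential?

existential

Move each ¬ inward, flipping quantifiers it crosses:
  (\exists y\, \exists x\, (\neg P(x,x) \land \neg P(y,y))) \land (\forall z\, \neg P(z,z))
All bound variables are already distinct, so no renaming is needed.
Extract every quantifier outward, since the variables are now distinct and don't occur free across branches:
  \exists y\, \exists x\, \forall z\, (\neg P(x,x) \land \neg P(y,y) \land \neg P(z,z))
The quantifier \forall x sits under an odd number of negations, so it flips to \exists x.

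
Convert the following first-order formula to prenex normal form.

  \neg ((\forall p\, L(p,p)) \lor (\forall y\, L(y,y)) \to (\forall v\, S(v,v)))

\forall p\, \forall y\, \exists v\, ((L(p,p) \lor L(y,y)) \land \neg S(v,v))

Eliminate → and ↔ using ¬ and ∨.
  \neg (\neg ((\forall p\, L(p,p)) \lor (\forall y\, L(y,y))) \lor (\forall v\, S(v,v)))
Drive negations inward (¬∀x A ≡ ∃x ¬A, ¬∃x A ≡ ∀x ¬A, De Morgan for ∧/∨):
  ((\forall p\, L(p,p)) \lor (\forall y\, L(y,y))) \land (\exists v\, \neg S(v,v))
All bound variables are already distinct, so no renaming is needed.
Pull the quantifiers to the front (each side's bound variable is not free in the other side):
  \forall p\, \forall y\, \exists v\, ((L(p,p) \lor L(y,y)) \land \neg S(v,v))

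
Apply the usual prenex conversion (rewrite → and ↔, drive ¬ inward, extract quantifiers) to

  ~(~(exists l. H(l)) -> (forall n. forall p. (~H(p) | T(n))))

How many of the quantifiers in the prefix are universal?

Eliminate → and ↔ using ¬ and ∨.
  ~(~~(exists l. H(l)) | (forall n. forall p. (~H(p) | T(n))))
Move each ¬ inward, flipping quantifiers it crosses:
  (forall l. ~H(l)) & (exists n. exists p. (H(p) & ~T(n)))
All bound variables are already distinct, so no renaming is needed.
Finally move all quantifiers to the prefix:
  forall l. exists n. exists p. (~H(l) & H(p) & ~T(n))
The prefix is forall l exists n exists p: 1 universal, 2 existential.

1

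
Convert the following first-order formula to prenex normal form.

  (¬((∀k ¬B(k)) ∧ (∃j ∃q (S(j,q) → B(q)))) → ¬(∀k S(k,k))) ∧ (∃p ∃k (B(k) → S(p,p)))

∀k ∃j ∃q ∃z1 ∃p ∃y ((¬B(k) ∧ (¬S(j,q) ∨ B(q)) ∨ ¬S(z1,z1)) ∧ (¬B(y) ∨ S(p,p)))

Eliminate → and ↔ using ¬ and ∨.
  (¬¬((∀k ¬B(k)) ∧ (∃j ∃q (¬S(j,q) ∨ B(q)))) ∨ ¬(∀k S(k,k))) ∧ (∃p ∃k (¬B(k) ∨ S(p,p)))
Drive negations inward (¬∀x A ≡ ∃x ¬A, ¬∃x A ≡ ∀x ¬A, De Morgan for ∧/∨):
  ((∀k ¬B(k)) ∧ (∃j ∃q (¬S(j,q) ∨ B(q))) ∨ (∃k ¬S(k,k))) ∧ (∃p ∃k (¬B(k) ∨ S(p,p)))
Standardize variables apart so no two quantifiers bind the same name: k↦z1, k↦y.
  ((∀k ¬B(k)) ∧ (∃j ∃q (¬S(j,q) ∨ B(q))) ∨ (∃z1 ¬S(z1,z1))) ∧ (∃p ∃y (¬B(y) ∨ S(p,p)))
Finally move all quantifiers to the prefix:
  ∀k ∃j ∃q ∃z1 ∃p ∃y ((¬B(k) ∧ (¬S(j,q) ∨ B(q)) ∨ ¬S(z1,z1)) ∧ (¬B(y) ∨ S(p,p)))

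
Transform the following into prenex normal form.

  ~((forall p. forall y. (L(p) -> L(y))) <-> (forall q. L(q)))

forall p. forall y. exists q. forall x1. exists s. exists t. ((~L(p) | L(y)) & ~L(q) | L(x1) & L(s) & ~L(t))

First replace A → B with ¬A ∨ B; A ↔ B as (¬A ∨ B) ∧ (¬B ∨ A).
  ~((~(forall p. forall y. (~L(p) | L(y))) | (forall q. L(q))) & (~(forall q. L(q)) | (forall p. forall y. (~L(p) | L(y)))))
Push ¬ through the quantifiers and connectives to reach negation normal form:
  (forall p. forall y. (~L(p) | L(y))) & (exists q. ~L(q)) | (forall q. L(q)) & (exists p. exists y. (L(p) & ~L(y)))
Give each quantifier a distinct variable: q↦x1, p↦s, y↦t.
  (forall p. forall y. (~L(p) | L(y))) & (exists q. ~L(q)) | (forall x1. L(x1)) & (exists s. exists t. (L(s) & ~L(t)))
Pull the quantifiers to the front (each side's bound variable is not free in the other side):
  forall p. forall y. exists q. forall x1. exists s. exists t. ((~L(p) | L(y)) & ~L(q) | L(x1) & L(s) & ~L(t))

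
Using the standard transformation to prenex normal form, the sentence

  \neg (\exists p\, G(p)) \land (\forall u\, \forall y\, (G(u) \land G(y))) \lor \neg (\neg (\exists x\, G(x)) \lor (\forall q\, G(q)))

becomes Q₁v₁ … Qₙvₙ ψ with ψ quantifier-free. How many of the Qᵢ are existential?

2

Move each ¬ inward, flipping quantifiers it crosses:
  (\forall p\, \neg G(p)) \land (\forall u\, \forall y\, (G(u) \land G(y))) \lor (\exists x\, G(x)) \land (\exists q\, \neg G(q))
Extract every quantifier outward, since the variables are now distinct and don't occur free across branches:
  \forall p\, \forall u\, \forall y\, \exists x\, \exists q\, (\neg G(p) \land G(u) \land G(y) \lor G(x) \land \neg G(q))
The prefix is \forall p \forall u \forall y \exists x \exists q: 3 universal, 2 existential.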